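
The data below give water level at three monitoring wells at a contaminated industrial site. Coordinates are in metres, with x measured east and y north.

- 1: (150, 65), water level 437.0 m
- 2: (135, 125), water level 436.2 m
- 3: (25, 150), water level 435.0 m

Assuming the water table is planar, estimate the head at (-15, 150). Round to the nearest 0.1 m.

434.7 m

With h = a·x + b·y + c and 1 as origin, the differences give:
  (-15)·a + 60·b = -0.8
  (-125)·a + 85·b = -2.0
Eliminate b (×85 and ×60, subtract): 6225·a = 52.00 → a = ∂h/∂x = +0.008353
Back-substitute: b = ∂h/∂y = -0.01124.
h(-15, 150) = 437.0 + (+0.008353)·(-165) + (-0.01124)·(85) = 437.0 -1.378 -0.956 = 434.666 m.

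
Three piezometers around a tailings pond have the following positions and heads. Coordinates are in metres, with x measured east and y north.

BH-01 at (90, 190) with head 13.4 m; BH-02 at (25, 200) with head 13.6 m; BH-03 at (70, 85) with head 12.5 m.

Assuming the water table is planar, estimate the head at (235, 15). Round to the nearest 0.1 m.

With h = a·x + b·y + c and BH-01 as origin, the differences give:
  (-65)·a + 10·b = +0.2
  (-20)·a + (-105)·b = -0.9
Eliminate b (×(-105) and ×10, subtract): 7025·a = -12.00 → a = ∂h/∂x = -0.001708
Back-substitute: b = ∂h/∂y = +0.008897.
h(235, 15) = 13.4 + (-0.001708)·(145) + (+0.008897)·(-175) = 13.4 -0.248 -1.557 = 11.595 m.

11.6 m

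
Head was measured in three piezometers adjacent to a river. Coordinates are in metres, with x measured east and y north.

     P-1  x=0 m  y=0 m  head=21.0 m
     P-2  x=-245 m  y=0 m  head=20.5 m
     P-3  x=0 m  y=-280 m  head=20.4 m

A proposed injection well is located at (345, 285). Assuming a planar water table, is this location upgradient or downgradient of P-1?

upgradient

∂h/∂x = (20.5 − 21.0) / (-245 − 0) = +0.002041
∂h/∂y = (20.4 − 21.0) / (-280 − 0) = +0.002143
Head at (345, 285) = 21.0 + (+0.002041)·(345) + (+0.002143)·(285) = 22.31 m.
That is higher than the 21.0 m at P-1, so the point is upgradient.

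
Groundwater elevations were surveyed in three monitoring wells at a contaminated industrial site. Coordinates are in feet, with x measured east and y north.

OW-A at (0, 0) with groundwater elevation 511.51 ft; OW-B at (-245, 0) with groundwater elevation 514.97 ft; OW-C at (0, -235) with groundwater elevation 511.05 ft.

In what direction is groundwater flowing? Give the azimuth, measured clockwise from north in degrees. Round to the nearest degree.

098°

∂h/∂x = (514.97 − 511.51) / (-245 − 0) = -0.01412
∂h/∂y = (511.05 − 511.51) / (-235 − 0) = +0.001957
Flow direction (−∇h) has components (+0.01412 E, -0.001957 N).
Azimuth = atan2(E, N) = atan2(+0.01412, -0.001957) = 97.9° ≈ 098°.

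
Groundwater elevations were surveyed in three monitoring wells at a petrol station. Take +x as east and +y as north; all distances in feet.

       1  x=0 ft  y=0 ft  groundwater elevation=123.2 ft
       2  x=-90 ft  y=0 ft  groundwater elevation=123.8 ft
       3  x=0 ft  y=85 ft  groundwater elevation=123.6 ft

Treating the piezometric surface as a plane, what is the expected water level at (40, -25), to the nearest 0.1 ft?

∂h/∂x = (123.8 − 123.2) / (-90 − 0) = -0.006667
∂h/∂y = (123.6 − 123.2) / (85 − 0) = +0.004706
h(40, -25) = 123.2 + (-0.006667)·(40) + (+0.004706)·(-25) = 123.2 -0.267 -0.118 = 122.816 ft.

122.8 ft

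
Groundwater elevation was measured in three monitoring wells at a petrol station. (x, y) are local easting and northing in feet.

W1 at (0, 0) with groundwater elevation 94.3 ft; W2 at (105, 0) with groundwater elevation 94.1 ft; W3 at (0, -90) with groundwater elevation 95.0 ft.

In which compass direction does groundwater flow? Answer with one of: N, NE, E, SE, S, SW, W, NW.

N

∂h/∂x = (94.1 − 94.3) / (105 − 0) = -0.001905
∂h/∂y = (95.0 − 94.3) / (-90 − 0) = -0.007778
Flow = −∇h = (+0.001905 east, +0.007778 north), which points north.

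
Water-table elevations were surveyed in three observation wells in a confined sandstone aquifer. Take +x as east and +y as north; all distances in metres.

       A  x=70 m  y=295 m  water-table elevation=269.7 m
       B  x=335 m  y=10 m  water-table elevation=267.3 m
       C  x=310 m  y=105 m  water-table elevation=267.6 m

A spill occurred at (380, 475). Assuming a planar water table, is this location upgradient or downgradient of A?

downgradient

Differences from A: to B (Δx, Δy, Δh) = (265, -285, -2.4); to C = (240, -190, -2.1).
Determinant of the coordinate differences = 265·(-190) − 240·(-285) = 18050.
∂h/∂x = [(-2.4)·(-190) − (-2.1)·(-285)] / 18050 = -0.007895
∂h/∂y = [265·(-2.1) − 240·(-2.4)] / 18050 = +0.001080
Head at (380, 475) = 269.7 + (-0.007895)·(310) + (+0.001080)·(180) = 267.45 m.
That is lower than the 269.7 m at A, so the point is downgradient.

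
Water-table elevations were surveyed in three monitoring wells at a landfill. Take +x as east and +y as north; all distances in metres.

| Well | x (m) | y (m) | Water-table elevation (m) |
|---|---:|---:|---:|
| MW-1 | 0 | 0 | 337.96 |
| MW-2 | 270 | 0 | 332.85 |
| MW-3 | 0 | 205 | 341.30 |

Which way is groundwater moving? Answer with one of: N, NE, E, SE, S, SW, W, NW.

SE

∂h/∂x = (332.85 − 337.96) / (270 − 0) = -0.01893
∂h/∂y = (341.30 − 337.96) / (205 − 0) = +0.01629
Flow = −∇h = (+0.01893 east, -0.01629 north), which points southeast.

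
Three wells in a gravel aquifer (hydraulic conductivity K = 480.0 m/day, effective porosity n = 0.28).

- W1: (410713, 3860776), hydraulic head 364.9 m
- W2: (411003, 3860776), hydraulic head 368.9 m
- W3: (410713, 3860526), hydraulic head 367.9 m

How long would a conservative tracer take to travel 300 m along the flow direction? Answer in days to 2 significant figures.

∂h/∂x = (368.9 − 364.9) / (411003 − 410713) = +0.01379
∂h/∂y = (367.9 − 364.9) / (3860526 − 3860776) = -0.01200
|∇h| = √(0.01379² + -0.01200²) = 0.01828
Seepage velocity v = K·i/n = 480.0 × 0.01828 / 0.28 = 31.34 m/day.
t = 300 / 31.34 = 9.572 days.

9.6 days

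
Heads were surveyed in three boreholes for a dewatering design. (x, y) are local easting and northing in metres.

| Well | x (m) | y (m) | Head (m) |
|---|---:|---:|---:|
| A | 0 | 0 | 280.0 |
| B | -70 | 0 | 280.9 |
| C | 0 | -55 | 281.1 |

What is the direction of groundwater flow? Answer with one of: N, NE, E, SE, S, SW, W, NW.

NE

∂h/∂x = (280.9 − 280.0) / (-70 − 0) = -0.01286
∂h/∂y = (281.1 − 280.0) / (-55 − 0) = -0.02000
Flow = −∇h = (+0.01286 east, +0.02000 north), which points northeast.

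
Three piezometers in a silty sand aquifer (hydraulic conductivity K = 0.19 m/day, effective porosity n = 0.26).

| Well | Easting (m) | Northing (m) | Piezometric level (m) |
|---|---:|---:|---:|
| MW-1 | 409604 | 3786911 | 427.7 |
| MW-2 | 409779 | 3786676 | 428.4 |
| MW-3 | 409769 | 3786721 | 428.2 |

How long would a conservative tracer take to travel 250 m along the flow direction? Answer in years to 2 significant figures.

Taking MW-1 as reference: MW-2−MW-1 = (175, -235, +0.7); MW-3−MW-1 = (165, -190, +0.5).
Determinant of the coordinate differences = 175·(-190) − 165·(-235) = 5525.
∂h/∂x = [(+0.7)·(-190) − (+0.5)·(-235)] / 5525 = -0.002805
∂h/∂y = [175·(+0.5) − 165·(+0.7)] / 5525 = -0.005068
|∇h| = √(-0.002805² + -0.005068²) = 0.005792
Seepage velocity v = K·i/n = 0.19 × 0.005792 / 0.26 = 0.004233 m/day.
t = 250 / 0.004233 = 5.906e+04 days = 162 years.

160 years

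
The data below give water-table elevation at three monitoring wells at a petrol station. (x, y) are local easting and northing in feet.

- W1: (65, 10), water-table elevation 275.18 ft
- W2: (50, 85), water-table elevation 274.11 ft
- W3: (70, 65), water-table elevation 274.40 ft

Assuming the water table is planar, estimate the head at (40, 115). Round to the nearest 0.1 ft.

273.7 ft

Differences from W1: to W2 (Δx, Δy, Δh) = (-15, 75, -1.07); to W3 = (5, 55, -0.78).
Solve a·Δx + b·Δy = Δh: det = (-15)·55 − 5·75 = -1200.
∂h/∂x = [(-1.07)·55 − (-0.78)·75] / -1200 = +0.0002917
∂h/∂y = [(-15)·(-0.78) − 5·(-1.07)] / -1200 = -0.01421
h(40, 115) = 275.18 + (+0.0002917)·(-25) + (-0.01421)·(105) = 275.18 -0.007 -1.492 = 273.681 ft.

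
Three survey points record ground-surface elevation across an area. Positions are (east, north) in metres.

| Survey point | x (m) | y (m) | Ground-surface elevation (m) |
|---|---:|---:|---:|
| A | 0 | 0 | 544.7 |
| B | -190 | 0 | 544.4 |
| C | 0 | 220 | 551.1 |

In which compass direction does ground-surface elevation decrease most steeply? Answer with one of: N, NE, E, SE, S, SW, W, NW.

∂z/∂x = (544.4 − 544.7) / (-190 − 0) = +0.001579
∂z/∂y = (551.1 − 544.7) / (220 − 0) = +0.02909
Steepest decrease is along −∇f = (-0.001579 E, -0.02909 N) → south.

S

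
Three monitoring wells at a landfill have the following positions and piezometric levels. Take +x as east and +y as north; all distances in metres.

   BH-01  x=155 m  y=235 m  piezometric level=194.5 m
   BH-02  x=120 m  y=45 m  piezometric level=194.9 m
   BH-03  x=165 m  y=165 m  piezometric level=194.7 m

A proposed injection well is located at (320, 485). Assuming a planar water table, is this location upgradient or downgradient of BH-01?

downgradient

With h = a·x + b·y + c and BH-01 as origin, the differences give:
  (-35)·a + (-190)·b = +0.4
  10·a + (-70)·b = +0.2
Eliminate b (×(-70) and ×(-190), subtract): 4350·a = 10.00 → a = ∂h/∂x = +0.002299
Back-substitute: b = ∂h/∂y = -0.002529.
Head at (320, 485) = 194.5 + (+0.002299)·(165) + (-0.002529)·(250) = 194.25 m.
That is lower than the 194.5 m at BH-01, so the point is downgradient.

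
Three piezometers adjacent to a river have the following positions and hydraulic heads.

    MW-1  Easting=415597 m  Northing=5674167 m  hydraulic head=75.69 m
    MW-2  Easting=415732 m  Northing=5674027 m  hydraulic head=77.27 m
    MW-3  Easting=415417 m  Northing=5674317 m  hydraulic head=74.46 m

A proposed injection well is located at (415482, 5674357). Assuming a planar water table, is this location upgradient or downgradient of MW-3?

downgradient

With h = a·x + b·y + c and MW-1 as origin, the differences give:
  135·a + (-140)·b = +1.58
  (-180)·a + 150·b = -1.23
Eliminate b (×150 and ×(-140), subtract): -4950·a = 64.800 → a = ∂h/∂x = -0.01309
Back-substitute: b = ∂h/∂y = -0.02391.
Head at (415482, 5674357) = 75.69 + (-0.01309)·(-115) + (-0.02391)·(190) = 72.65 m.
That is lower than the 74.46 m at MW-3, so the point is downgradient.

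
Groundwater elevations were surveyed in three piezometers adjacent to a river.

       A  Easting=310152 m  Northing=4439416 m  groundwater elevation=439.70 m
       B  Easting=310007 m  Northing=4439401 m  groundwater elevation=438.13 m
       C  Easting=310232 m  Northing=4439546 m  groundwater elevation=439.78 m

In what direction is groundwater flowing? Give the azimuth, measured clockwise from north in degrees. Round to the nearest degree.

299°

Taking A as reference: B−A = (-145, -15, -1.57); C−A = (80, 130, +0.08).
Determinant of the coordinate differences = (-145)·130 − 80·(-15) = -17650.
∂h/∂x = [(-1.57)·130 − (+0.08)·(-15)] / -17650 = +0.01150
∂h/∂y = [(-145)·(+0.08) − 80·(-1.57)] / -17650 = -0.006459
Flow direction (−∇h) has components (-0.01150 E, +0.006459 N).
Azimuth = atan2(E, N) = atan2(-0.01150, +0.006459) = 299.3° ≈ 299°.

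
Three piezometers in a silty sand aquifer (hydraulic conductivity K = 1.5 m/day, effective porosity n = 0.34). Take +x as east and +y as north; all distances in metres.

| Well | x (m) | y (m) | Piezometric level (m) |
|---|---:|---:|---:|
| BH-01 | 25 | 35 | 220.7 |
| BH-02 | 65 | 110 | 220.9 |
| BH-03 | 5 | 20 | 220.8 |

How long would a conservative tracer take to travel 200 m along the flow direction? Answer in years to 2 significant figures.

With h = a·x + b·y + c and BH-01 as origin, the differences give:
  40·a + 75·b = +0.2
  (-20)·a + (-15)·b = +0.1
Eliminate b (×(-15) and ×75, subtract): 900·a = -10.50 → a = ∂h/∂x = -0.01167
Back-substitute: b = ∂h/∂y = +0.008889.
|∇h| = √(-0.01167² + 0.008889²) = 0.01467
Seepage velocity v = K·i/n = 1.5 × 0.01467 / 0.34 = 0.06472 m/day.
t = 200 / 0.06472 = 3090 days = 8.46 years.

8.5 years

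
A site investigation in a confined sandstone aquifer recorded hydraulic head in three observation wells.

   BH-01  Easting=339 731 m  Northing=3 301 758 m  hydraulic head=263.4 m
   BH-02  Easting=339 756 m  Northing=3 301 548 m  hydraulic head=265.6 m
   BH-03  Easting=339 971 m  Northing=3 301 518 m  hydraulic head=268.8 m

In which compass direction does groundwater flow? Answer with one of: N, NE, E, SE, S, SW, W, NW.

Taking BH-01 as reference: BH-02−BH-01 = (25, -210, +2.2); BH-03−BH-01 = (240, -240, +5.4).
Solve a·Δx + b·Δy = Δh: det = 25·(-240) − 240·(-210) = 44400.
∂h/∂x = [(+2.2)·(-240) − (+5.4)·(-210)] / 44400 = +0.01365
∂h/∂y = [25·(+5.4) − 240·(+2.2)] / 44400 = -0.008851
Flow = −∇h = (-0.01365 east, +0.008851 north), which points northwest.

NW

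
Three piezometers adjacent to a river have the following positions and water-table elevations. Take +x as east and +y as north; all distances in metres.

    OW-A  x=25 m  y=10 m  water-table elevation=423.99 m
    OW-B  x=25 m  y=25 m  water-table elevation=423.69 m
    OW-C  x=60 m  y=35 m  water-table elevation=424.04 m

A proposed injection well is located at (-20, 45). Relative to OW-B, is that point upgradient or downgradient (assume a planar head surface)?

With h = a·x + b·y + c and OW-A as origin, the differences give:
  0·a + 15·b = -0.30
  35·a + 25·b = +0.05
Eliminate b (×25 and ×15, subtract): -525·a = -8.250 → a = ∂h/∂x = +0.01571
Back-substitute: b = ∂h/∂y = -0.02000.
Head at (-20, 45) = 423.99 + (+0.01571)·(-45) + (-0.02000)·(35) = 422.58 m.
That is lower than the 423.69 m at OW-B, so the point is downgradient.

downgradient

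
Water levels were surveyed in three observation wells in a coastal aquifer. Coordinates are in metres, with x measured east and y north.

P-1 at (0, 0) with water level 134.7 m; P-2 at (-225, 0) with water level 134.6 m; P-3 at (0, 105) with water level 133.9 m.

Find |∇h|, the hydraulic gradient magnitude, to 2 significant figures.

∂h/∂x = (134.6 − 134.7) / (-225 − 0) = +0.0004444
∂h/∂y = (133.9 − 134.7) / (105 − 0) = -0.007619
|∇h| = √(0.0004444² + -0.007619²) = 0.007632

0.0076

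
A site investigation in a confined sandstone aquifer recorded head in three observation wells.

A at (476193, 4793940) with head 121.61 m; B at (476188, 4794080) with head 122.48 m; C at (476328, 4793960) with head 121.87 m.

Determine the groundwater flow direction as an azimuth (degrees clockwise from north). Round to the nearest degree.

189°

With h = a·x + b·y + c and A as origin, the differences give:
  (-5)·a + 140·b = +0.87
  135·a + 20·b = +0.26
Eliminate b (×20 and ×140, subtract): -19000·a = -19.000 → a = ∂h/∂x = +0.001000
Back-substitute: b = ∂h/∂y = +0.006250.
Flow direction (−∇h) has components (-0.001000 E, -0.006250 N).
Azimuth = atan2(E, N) = atan2(-0.001000, -0.006250) = 189.1° ≈ 189°.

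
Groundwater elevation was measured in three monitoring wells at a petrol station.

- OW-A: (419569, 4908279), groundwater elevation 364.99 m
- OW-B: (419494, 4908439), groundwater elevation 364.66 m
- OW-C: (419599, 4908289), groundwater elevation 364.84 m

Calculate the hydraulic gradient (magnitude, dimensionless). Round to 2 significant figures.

With h = a·x + b·y + c and OW-A as origin, the differences give:
  (-75)·a + 160·b = -0.33
  30·a + 10·b = -0.15
Eliminate b (×10 and ×160, subtract): -5550·a = 20.700 → a = ∂h/∂x = -0.003730
Back-substitute: b = ∂h/∂y = -0.003811.
|∇h| = √(-0.003730² + -0.003811²) = 0.005333

0.0053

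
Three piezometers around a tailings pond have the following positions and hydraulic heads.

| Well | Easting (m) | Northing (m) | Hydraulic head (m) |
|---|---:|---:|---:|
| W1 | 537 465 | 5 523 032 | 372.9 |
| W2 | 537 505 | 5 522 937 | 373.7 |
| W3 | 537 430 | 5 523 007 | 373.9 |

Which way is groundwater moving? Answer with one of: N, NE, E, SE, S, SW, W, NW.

NE

Differences from W1: to W2 (Δx, Δy, Δh) = (40, -95, +0.8); to W3 = (-35, -25, +1.0).
Solve a·Δx + b·Δy = Δh: det = 40·(-25) − (-35)·(-95) = -4325.
∂h/∂x = [(+0.8)·(-25) − (+1.0)·(-95)] / -4325 = -0.01734
∂h/∂y = [40·(+1.0) − (-35)·(+0.8)] / -4325 = -0.01572
Flow = −∇h = (+0.01734 east, +0.01572 north), which points northeast.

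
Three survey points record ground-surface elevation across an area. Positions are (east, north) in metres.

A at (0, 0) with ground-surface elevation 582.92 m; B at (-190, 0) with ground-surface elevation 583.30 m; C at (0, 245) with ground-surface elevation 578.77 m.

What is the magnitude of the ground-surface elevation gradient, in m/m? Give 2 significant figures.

∂z/∂x = (583.30 − 582.92) / (-190 − 0) = -0.002000
∂z/∂y = (578.77 − 582.92) / (245 − 0) = -0.01694
|∇f| = √(-0.002000² + -0.01694²) = 0.01706 m/m

0.017 m/m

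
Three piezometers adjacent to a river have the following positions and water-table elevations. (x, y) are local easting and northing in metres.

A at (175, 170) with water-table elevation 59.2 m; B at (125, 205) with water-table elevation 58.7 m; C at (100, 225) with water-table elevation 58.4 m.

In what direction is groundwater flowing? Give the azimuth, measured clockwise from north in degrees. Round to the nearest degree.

011°

Taking A as reference: B−A = (-50, 35, -0.5); C−A = (-75, 55, -0.8).
Determinant of the coordinate differences = (-50)·55 − (-75)·35 = -125.
∂h/∂x = [(-0.5)·55 − (-0.8)·35] / -125 = -0.004000
∂h/∂y = [(-50)·(-0.8) − (-75)·(-0.5)] / -125 = -0.02000
Flow direction (−∇h) has components (+0.004000 E, +0.02000 N).
Azimuth = atan2(E, N) = atan2(+0.004000, +0.02000) = 11.3° ≈ 011°.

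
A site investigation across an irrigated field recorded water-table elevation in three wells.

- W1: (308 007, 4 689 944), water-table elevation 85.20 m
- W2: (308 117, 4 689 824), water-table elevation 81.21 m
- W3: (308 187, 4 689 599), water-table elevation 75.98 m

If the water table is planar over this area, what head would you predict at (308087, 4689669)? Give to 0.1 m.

78.9 m

With h = a·x + b·y + c and W1 as origin, the differences give:
  110·a + (-120)·b = -3.99
  180·a + (-345)·b = -9.22
Eliminate b (×(-345) and ×(-120), subtract): -16350·a = 270.150 → a = ∂h/∂x = -0.01652
Back-substitute: b = ∂h/∂y = +0.01810.
h(308087, 4689669) = 85.20 + (-0.01652)·(80) + (+0.01810)·(-275) = 85.20 -1.322 -4.979 = 78.900 m.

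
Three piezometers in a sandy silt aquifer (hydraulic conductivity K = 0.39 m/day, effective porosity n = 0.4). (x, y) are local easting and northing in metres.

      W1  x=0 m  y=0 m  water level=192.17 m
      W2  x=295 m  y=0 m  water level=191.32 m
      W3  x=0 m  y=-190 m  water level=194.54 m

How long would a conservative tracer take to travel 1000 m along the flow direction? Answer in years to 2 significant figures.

220 years

∂h/∂x = (191.32 − 192.17) / (295 − 0) = -0.002881
∂h/∂y = (194.54 − 192.17) / (-190 − 0) = -0.01247
|∇h| = √(-0.002881² + -0.01247²) = 0.0128
Seepage velocity v = K·i/n = 0.39 × 0.0128 / 0.4 = 0.01248 m/day.
t = 1000 / 0.01248 = 8.013e+04 days = 219 years.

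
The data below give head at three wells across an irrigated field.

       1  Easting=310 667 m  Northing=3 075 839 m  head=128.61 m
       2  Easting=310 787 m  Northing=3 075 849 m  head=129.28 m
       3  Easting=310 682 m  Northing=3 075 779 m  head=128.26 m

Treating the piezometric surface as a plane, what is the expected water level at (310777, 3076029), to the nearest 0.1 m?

Differences from 1: to 2 (Δx, Δy, Δh) = (120, 10, +0.67); to 3 = (15, -60, -0.35).
Determinant of the coordinate differences = 120·(-60) − 15·10 = -7350.
∂h/∂x = [(+0.67)·(-60) − (-0.35)·10] / -7350 = +0.004993
∂h/∂y = [120·(-0.35) − 15·(+0.67)] / -7350 = +0.007082
h(310777, 3076029) = 128.61 + (+0.004993)·(110) + (+0.007082)·(190) = 128.61 +0.549 +1.346 = 130.505 m.

130.5 m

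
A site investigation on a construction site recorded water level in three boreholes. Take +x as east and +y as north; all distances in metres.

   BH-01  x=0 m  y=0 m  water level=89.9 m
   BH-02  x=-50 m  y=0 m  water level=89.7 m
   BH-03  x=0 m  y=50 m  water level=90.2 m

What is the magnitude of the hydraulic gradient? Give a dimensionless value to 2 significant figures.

∂h/∂x = (89.7 − 89.9) / (-50 − 0) = +0.004000
∂h/∂y = (90.2 − 89.9) / (50 − 0) = +0.006000
|∇h| = √(0.004000² + 0.006000²) = 0.007211

0.0072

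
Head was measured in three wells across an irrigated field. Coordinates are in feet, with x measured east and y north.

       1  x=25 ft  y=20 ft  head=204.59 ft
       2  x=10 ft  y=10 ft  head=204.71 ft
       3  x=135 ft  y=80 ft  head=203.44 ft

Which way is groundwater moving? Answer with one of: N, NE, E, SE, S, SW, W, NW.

Three-point gradient (reference 1): Δ to 2 = (-15, -10, +0.12), Δ to 3 = (110, 60, -1.15).
∂h/∂x = -0.02150, ∂h/∂y = +0.02025 (det = 200).
Flow = −∇h = (+0.02150 east, -0.02025 north), which points southeast.

SE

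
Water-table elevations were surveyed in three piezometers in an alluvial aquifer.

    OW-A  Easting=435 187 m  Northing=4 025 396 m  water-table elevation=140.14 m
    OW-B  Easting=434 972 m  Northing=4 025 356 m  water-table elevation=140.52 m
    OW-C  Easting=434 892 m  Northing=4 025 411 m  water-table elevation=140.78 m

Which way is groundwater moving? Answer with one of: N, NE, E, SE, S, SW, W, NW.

Taking OW-A as reference: OW-B−OW-A = (-215, -40, +0.38); OW-C−OW-A = (-295, 15, +0.64).
Determinant of the coordinate differences = (-215)·15 − (-295)·(-40) = -15025.
∂h/∂x = [(+0.38)·15 − (+0.64)·(-40)] / -15025 = -0.002083
∂h/∂y = [(-215)·(+0.64) − (-295)·(+0.38)] / -15025 = +0.001697
Flow = −∇h = (+0.002083 east, -0.001697 north), which points southeast.

SE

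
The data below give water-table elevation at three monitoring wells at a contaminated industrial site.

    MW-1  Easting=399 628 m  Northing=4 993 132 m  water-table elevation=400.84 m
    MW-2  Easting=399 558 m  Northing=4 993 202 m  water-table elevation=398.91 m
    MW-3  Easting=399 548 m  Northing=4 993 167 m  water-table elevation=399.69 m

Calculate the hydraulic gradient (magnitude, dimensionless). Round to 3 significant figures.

0.0238

Differences from MW-1: to MW-2 (Δx, Δy, Δh) = (-70, 70, -1.93); to MW-3 = (-80, 35, -1.15).
Determinant of the coordinate differences = (-70)·35 − (-80)·70 = 3150.
∂h/∂x = [(-1.93)·35 − (-1.15)·70] / 3150 = +0.004111
∂h/∂y = [(-70)·(-1.15) − (-80)·(-1.93)] / 3150 = -0.02346
|∇h| = √(0.004111² + -0.02346²) = 0.02382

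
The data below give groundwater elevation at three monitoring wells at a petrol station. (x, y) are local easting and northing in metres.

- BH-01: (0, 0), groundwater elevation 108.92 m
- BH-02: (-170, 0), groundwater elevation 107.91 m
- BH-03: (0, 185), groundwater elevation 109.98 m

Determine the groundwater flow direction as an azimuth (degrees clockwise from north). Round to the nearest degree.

226°

∂h/∂x = (107.91 − 108.92) / (-170 − 0) = +0.005941
∂h/∂y = (109.98 − 108.92) / (185 − 0) = +0.005730
Flow direction (−∇h) has components (-0.005941 E, -0.005730 N).
Azimuth = atan2(E, N) = atan2(-0.005941, -0.005730) = 226.0° ≈ 226°.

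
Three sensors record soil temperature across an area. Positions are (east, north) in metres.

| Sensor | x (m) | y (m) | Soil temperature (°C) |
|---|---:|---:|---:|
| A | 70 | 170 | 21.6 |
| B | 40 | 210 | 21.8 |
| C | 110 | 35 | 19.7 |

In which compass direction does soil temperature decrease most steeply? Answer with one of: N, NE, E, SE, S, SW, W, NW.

SW

With T = a·x + b·y + c and A as origin, the differences give:
  (-30)·a + 40·b = +0.2
  40·a + (-135)·b = -1.9
Eliminate b (×(-135) and ×40, subtract): 2450·a = 49.00 → a = ∂T/∂x = +0.02000
Back-substitute: b = ∂T/∂y = +0.02000.
Steepest decrease is along −∇f = (-0.02000 E, -0.02000 N) → southwest.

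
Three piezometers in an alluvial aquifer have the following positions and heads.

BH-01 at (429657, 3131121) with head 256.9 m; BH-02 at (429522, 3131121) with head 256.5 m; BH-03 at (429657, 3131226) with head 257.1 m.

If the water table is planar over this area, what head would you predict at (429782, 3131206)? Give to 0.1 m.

∂h/∂x = (256.5 − 256.9) / (429522 − 429657) = +0.002963
∂h/∂y = (257.1 − 256.9) / (3131226 − 3131121) = +0.001905
h(429782, 3131206) = 256.9 + (+0.002963)·(125) + (+0.001905)·(85) = 256.9 +0.370 +0.162 = 257.432 m.

257.4 m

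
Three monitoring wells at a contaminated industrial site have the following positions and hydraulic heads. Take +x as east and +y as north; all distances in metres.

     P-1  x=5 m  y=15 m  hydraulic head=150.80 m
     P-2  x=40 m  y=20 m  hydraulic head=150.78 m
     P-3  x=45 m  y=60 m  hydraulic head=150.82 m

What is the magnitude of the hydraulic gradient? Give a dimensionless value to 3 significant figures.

With h = a·x + b·y + c and P-1 as origin, the differences give:
  35·a + 5·b = -0.02
  40·a + 45·b = +0.02
Eliminate b (×45 and ×5, subtract): 1375·a = -1.000 → a = ∂h/∂x = -0.0007273
Back-substitute: b = ∂h/∂y = +0.001091.
|∇h| = √(-0.0007273² + 0.001091²) = 0.001311

0.00131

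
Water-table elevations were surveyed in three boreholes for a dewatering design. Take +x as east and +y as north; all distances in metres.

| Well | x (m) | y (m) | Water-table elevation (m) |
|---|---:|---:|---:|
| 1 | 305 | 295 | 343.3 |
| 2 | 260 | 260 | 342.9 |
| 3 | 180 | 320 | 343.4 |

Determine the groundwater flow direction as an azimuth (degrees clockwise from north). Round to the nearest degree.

187°

Differences from 1: to 2 (Δx, Δy, Δh) = (-45, -35, -0.4); to 3 = (-125, 25, +0.1).
Determinant of the coordinate differences = (-45)·25 − (-125)·(-35) = -5500.
∂h/∂x = [(-0.4)·25 − (+0.1)·(-35)] / -5500 = +0.001182
∂h/∂y = [(-45)·(+0.1) − (-125)·(-0.4)] / -5500 = +0.009909
Flow direction (−∇h) has components (-0.001182 E, -0.009909 N).
Azimuth = atan2(E, N) = atan2(-0.001182, -0.009909) = 186.8° ≈ 187°.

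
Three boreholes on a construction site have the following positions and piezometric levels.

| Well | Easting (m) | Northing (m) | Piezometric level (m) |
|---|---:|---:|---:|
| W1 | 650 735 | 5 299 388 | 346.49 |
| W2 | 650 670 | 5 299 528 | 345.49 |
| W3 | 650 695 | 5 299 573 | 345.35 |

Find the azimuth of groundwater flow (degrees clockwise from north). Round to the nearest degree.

Taking W1 as reference: W2−W1 = (-65, 140, -1.00); W3−W1 = (-40, 185, -1.14).
Solve a·Δx + b·Δy = Δh: det = (-65)·185 − (-40)·140 = -6425.
∂h/∂x = [(-1.00)·185 − (-1.14)·140] / -6425 = +0.003953
∂h/∂y = [(-65)·(-1.14) − (-40)·(-1.00)] / -6425 = -0.005307
Flow direction (−∇h) has components (-0.003953 E, +0.005307 N).
Azimuth = atan2(E, N) = atan2(-0.003953, +0.005307) = 323.3° ≈ 323°.

323°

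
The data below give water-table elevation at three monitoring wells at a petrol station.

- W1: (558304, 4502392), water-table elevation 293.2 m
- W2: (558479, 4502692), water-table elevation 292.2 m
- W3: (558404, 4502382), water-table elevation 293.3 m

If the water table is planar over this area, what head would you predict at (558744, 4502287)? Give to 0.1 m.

Taking W1 as reference: W2−W1 = (175, 300, -1.0); W3−W1 = (100, -10, +0.1).
Determinant of the coordinate differences = 175·(-10) − 100·300 = -31750.
∂h/∂x = [(-1.0)·(-10) − (+0.1)·300] / -31750 = +0.0006299
∂h/∂y = [175·(+0.1) − 100·(-1.0)] / -31750 = -0.003701
h(558744, 4502287) = 293.2 + (+0.0006299)·(440) + (-0.003701)·(-105) = 293.2 +0.277 +0.389 = 293.866 m.

293.9 m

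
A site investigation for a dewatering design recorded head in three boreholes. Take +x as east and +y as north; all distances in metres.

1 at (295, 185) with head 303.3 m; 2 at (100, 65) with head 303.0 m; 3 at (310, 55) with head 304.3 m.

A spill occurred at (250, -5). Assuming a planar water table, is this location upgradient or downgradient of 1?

upgradient

With h = a·x + b·y + c and 1 as origin, the differences give:
  (-195)·a + (-120)·b = -0.3
  15·a + (-130)·b = +1.0
Eliminate b (×(-130) and ×(-120), subtract): 27150·a = 159.00 → a = ∂h/∂x = +0.005856
Back-substitute: b = ∂h/∂y = -0.007017.
Head at (250, -5) = 303.3 + (+0.005856)·(-45) + (-0.007017)·(-190) = 304.37 m.
That is higher than the 303.3 m at 1, so the point is upgradient.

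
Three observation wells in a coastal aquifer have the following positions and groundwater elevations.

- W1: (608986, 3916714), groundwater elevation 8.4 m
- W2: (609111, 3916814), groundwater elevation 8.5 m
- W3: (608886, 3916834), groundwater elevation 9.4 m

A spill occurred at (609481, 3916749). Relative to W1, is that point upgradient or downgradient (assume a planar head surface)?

Taking W1 as reference: W2−W1 = (125, 100, +0.1); W3−W1 = (-100, 120, +1.0).
Solve a·Δx + b·Δy = Δh: det = 125·120 − (-100)·100 = 25000.
∂h/∂x = [(+0.1)·120 − (+1.0)·100] / 25000 = -0.003520
∂h/∂y = [125·(+1.0) − (-100)·(+0.1)] / 25000 = +0.005400
Head at (609481, 3916749) = 8.4 + (-0.003520)·(495) + (+0.005400)·(35) = 6.85 m.
That is lower than the 8.4 m at W1, so the point is downgradient.

downgradient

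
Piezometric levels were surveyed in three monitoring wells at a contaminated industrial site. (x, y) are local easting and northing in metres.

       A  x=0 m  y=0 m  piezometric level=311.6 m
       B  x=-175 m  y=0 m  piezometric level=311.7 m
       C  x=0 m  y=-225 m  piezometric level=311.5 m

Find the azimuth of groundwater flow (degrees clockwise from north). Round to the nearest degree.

∂h/∂x = (311.7 − 311.6) / (-175 − 0) = -0.0005714
∂h/∂y = (311.5 − 311.6) / (-225 − 0) = +0.0004444
Flow direction (−∇h) has components (+0.0005714 E, -0.0004444 N).
Azimuth = atan2(E, N) = atan2(+0.0005714, -0.0004444) = 127.9° ≈ 128°.

128°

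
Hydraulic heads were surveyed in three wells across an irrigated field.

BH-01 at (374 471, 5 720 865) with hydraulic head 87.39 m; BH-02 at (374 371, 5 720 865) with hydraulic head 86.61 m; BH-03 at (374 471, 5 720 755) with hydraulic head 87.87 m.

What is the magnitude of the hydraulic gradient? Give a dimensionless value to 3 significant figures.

0.00894

∂h/∂x = (86.61 − 87.39) / (374371 − 374471) = +0.007800
∂h/∂y = (87.87 − 87.39) / (5720755 − 5720865) = -0.004364
|∇h| = √(0.007800² + -0.004364²) = 0.008938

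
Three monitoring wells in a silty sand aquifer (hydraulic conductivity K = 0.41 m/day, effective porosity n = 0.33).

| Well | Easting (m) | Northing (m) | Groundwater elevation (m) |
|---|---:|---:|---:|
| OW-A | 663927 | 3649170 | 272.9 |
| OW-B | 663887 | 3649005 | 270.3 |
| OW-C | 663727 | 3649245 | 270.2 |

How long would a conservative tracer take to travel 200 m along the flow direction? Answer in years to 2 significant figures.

21 years

With h = a·x + b·y + c and OW-A as origin, the differences give:
  (-40)·a + (-165)·b = -2.6
  (-200)·a + 75·b = -2.7
Eliminate b (×75 and ×(-165), subtract): -36000·a = -640.50 → a = ∂h/∂x = +0.01779
Back-substitute: b = ∂h/∂y = +0.01144.
|∇h| = √(0.01779² + 0.01144²) = 0.02115
Seepage velocity v = K·i/n = 0.41 × 0.02115 / 0.33 = 0.02628 m/day.
t = 200 / 0.02628 = 7610 days = 20.8 years.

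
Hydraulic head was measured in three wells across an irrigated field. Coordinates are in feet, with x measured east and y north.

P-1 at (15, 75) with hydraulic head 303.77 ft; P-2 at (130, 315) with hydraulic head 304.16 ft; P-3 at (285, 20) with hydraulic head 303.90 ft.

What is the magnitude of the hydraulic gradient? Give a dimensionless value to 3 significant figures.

0.00147

Taking P-1 as reference: P-2−P-1 = (115, 240, +0.39); P-3−P-1 = (270, -55, +0.13).
Solve a·Δx + b·Δy = Δh: det = 115·(-55) − 270·240 = -71125.
∂h/∂x = [(+0.39)·(-55) − (+0.13)·240] / -71125 = +0.0007402
∂h/∂y = [115·(+0.13) − 270·(+0.39)] / -71125 = +0.001270
|∇h| = √(0.0007402² + 0.001270²) = 0.00147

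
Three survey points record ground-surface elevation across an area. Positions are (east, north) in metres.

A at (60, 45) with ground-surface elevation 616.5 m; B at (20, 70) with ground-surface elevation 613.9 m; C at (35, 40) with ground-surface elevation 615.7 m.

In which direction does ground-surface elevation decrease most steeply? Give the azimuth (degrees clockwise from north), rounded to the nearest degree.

Differences from A: to B (Δx, Δy, Δh) = (-40, 25, -2.6); to C = (-25, -5, -0.8).
Solve a·Δx + b·Δy = Δz: det = (-40)·(-5) − (-25)·25 = 825.
∂z/∂x = [(-2.6)·(-5) − (-0.8)·25] / 825 = +0.04000
∂z/∂y = [(-40)·(-0.8) − (-25)·(-2.6)] / 825 = -0.04000
Steepest decrease is along −∇f: components (-0.04000 E, +0.04000 N).
Azimuth = atan2(-0.04000, +0.04000) = 315.0° ≈ 315°.

315°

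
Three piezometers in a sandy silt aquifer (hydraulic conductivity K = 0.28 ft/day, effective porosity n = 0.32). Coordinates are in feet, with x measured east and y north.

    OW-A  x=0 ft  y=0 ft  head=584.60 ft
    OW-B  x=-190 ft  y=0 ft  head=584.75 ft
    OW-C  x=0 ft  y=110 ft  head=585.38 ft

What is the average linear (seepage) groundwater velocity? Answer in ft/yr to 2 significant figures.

2.3 ft/yr

∂h/∂x = (584.75 − 584.60) / (-190 − 0) = -0.0007895
∂h/∂y = (585.38 − 584.60) / (110 − 0) = +0.007091
|∇h| = √(-0.0007895² + 0.007091²) = 0.007135
Seepage velocity v = K·i/n = 0.28 × 0.007135 / 0.32 = 0.006243 ft/day = 2.28 ft/yr.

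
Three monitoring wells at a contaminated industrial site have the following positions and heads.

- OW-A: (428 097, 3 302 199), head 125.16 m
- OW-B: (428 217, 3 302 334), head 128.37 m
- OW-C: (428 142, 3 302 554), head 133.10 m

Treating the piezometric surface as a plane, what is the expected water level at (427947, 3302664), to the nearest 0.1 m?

135.2 m

Three-point gradient (reference OW-A): Δ to OW-B = (120, 135, +3.21), Δ to OW-C = (45, 355, +7.94).
∂h/∂x = +0.001852, ∂h/∂y = +0.02213 (det = 36525).
h(427947, 3302664) = 125.16 + (+0.001852)·(-150) + (+0.02213)·(465) = 125.16 -0.278 +10.291 = 135.173 m.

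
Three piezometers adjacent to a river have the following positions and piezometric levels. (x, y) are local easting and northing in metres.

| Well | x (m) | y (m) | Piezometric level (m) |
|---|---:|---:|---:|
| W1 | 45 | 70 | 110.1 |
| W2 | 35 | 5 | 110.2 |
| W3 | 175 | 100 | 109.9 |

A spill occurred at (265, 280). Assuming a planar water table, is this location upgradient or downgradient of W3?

With h = a·x + b·y + c and W1 as origin, the differences give:
  (-10)·a + (-65)·b = +0.1
  130·a + 30·b = -0.2
Eliminate b (×30 and ×(-65), subtract): 8150·a = -10.00 → a = ∂h/∂x = -0.001227
Back-substitute: b = ∂h/∂y = -0.001350.
Head at (265, 280) = 110.1 + (-0.001227)·(220) + (-0.001350)·(210) = 109.55 m.
That is lower than the 109.9 m at W3, so the point is downgradient.

downgradient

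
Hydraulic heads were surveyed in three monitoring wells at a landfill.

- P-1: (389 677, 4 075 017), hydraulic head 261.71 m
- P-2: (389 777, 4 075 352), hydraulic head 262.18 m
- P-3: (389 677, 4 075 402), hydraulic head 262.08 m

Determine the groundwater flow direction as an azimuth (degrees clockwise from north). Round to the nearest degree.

237°

Taking P-1 as reference: P-2−P-1 = (100, 335, +0.47); P-3−P-1 = (0, 385, +0.37).
Solve a·Δx + b·Δy = Δh: det = 100·385 − 0·335 = 38500.
∂h/∂x = [(+0.47)·385 − (+0.37)·335] / 38500 = +0.001481
∂h/∂y = [100·(+0.37) − 0·(+0.47)] / 38500 = +0.0009610
Flow direction (−∇h) has components (-0.001481 E, -0.0009610 N).
Azimuth = atan2(E, N) = atan2(-0.001481, -0.0009610) = 237.0° ≈ 237°.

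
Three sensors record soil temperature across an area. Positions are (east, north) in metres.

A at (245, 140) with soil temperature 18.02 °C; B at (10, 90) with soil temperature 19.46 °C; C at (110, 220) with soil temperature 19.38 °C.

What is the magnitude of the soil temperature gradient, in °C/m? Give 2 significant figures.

0.0087 °C/m

Three-point gradient (reference A): Δ to B = (-235, -50, +1.44), Δ to C = (-135, 80, +1.36).
∂T/∂x = -0.007170, ∂T/∂y = +0.004900 (det = -25550).
|∇f| = √(-0.007170² + 0.004900²) = 0.008684 °C/m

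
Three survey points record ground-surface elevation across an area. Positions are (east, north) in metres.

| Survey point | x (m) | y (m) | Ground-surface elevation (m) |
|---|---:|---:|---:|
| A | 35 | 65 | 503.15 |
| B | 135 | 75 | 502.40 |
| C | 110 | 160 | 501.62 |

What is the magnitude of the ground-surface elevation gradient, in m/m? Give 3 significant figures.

Taking A as reference: B−A = (100, 10, -0.75); C−A = (75, 95, -1.53).
Determinant of the coordinate differences = 100·95 − 75·10 = 8750.
∂z/∂x = [(-0.75)·95 − (-1.53)·10] / 8750 = -0.006394
∂z/∂y = [100·(-1.53) − 75·(-0.75)] / 8750 = -0.01106
|∇f| = √(-0.006394² + -0.01106²) = 0.01278 m/m

0.0128 m/m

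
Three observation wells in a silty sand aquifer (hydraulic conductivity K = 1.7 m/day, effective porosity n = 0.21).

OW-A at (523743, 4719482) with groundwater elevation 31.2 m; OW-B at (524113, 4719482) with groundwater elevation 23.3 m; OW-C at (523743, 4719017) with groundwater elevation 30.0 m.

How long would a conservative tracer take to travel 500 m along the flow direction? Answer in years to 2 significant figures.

7.9 years

∂h/∂x = (23.3 − 31.2) / (524113 − 523743) = -0.02135
∂h/∂y = (30.0 − 31.2) / (4719017 − 4719482) = +0.002581
|∇h| = √(-0.02135² + 0.002581²) = 0.02151
Seepage velocity v = K·i/n = 1.7 × 0.02151 / 0.21 = 0.1741 m/day.
t = 500 / 0.1741 = 2872 days = 7.86 years.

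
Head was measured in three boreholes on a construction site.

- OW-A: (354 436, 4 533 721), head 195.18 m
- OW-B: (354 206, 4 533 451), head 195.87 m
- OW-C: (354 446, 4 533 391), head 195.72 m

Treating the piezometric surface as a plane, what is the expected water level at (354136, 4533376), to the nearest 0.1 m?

196.1 m

Differences from OW-A: to OW-B (Δx, Δy, Δh) = (-230, -270, +0.69); to OW-C = (10, -330, +0.54).
Solve a·Δx + b·Δy = Δh: det = (-230)·(-330) − 10·(-270) = 78600.
∂h/∂x = [(+0.69)·(-330) − (+0.54)·(-270)] / 78600 = -0.001042
∂h/∂y = [(-230)·(+0.54) − 10·(+0.69)] / 78600 = -0.001668
h(354136, 4533376) = 195.18 + (-0.001042)·(-300) + (-0.001668)·(-345) = 195.18 +0.313 +0.575 = 196.068 m.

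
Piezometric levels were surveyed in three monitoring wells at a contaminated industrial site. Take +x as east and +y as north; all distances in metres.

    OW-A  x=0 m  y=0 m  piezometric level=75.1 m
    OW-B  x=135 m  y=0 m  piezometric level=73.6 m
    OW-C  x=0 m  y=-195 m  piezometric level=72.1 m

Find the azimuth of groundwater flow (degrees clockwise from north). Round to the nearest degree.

∂h/∂x = (73.6 − 75.1) / (135 − 0) = -0.01111
∂h/∂y = (72.1 − 75.1) / (-195 − 0) = +0.01538
Flow direction (−∇h) has components (+0.01111 E, -0.01538 N).
Azimuth = atan2(E, N) = atan2(+0.01111, -0.01538) = 144.2° ≈ 144°.

144°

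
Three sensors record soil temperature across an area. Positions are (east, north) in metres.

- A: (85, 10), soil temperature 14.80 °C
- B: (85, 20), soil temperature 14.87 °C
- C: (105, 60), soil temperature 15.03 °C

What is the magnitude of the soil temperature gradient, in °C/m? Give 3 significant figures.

Three-point gradient (reference A): Δ to B = (0, 10, +0.07), Δ to C = (20, 50, +0.23).
∂T/∂x = -0.006000, ∂T/∂y = +0.007000 (det = -200).
|∇f| = √(-0.006000² + 0.007000²) = 0.00922 °C/m

0.00922 °C/m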